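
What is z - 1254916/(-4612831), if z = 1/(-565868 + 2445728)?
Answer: 138768882623/510086851980 ≈ 0.27205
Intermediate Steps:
z = 1/1879860 ≈ 5.3195e-7
z - 1254916/(-4612831) = 1/1879860 - 1254916/(-4612831) = 1/1879860 - 1254916*(-1/4612831) = 1/1879860 + 1254916/4612831 = 138768882623/510086851980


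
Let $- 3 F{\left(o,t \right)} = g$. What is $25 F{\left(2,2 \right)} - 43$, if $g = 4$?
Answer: $- \frac{229}{3} \approx -76.333$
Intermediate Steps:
$F{\left(o,t \right)} = - \frac{4}{3}$ ($F{\left(o,t \right)} = \left(- \frac{1}{3}\right) 4 = - \frac{4}{3}$)
$25 F{\left(2,2 \right)} - 43 = 25 \left(- \frac{4}{3}\right) - 43 = - \frac{100}{3} - 43 = - \frac{229}{3}$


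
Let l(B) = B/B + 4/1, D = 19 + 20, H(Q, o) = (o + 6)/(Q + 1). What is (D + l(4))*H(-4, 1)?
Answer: -308/3 ≈ -102.67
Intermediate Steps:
H(Q, o) = (6 + o)/(1 + Q)
D = 39
l(B) = 5 (l(B) = 1 + 4*1 = 1 + 4 = 5)
(D + l(4))*H(-4, 1) = (39 + 5)*((6 + 1)/(1 - 4)) = 44*(7/(-3)) = 44*(-⅓*7) = 44*(-7/3) = -308/3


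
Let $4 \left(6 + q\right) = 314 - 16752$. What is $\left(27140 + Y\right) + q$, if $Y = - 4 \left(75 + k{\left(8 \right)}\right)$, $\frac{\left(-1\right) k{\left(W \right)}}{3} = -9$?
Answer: $\frac{45233}{2} \approx 22617.0$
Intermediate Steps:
$k{\left(W \right)} = 27$ ($k{\left(W \right)} = \left(-3\right) \left(-9\right) = 27$)
$q = - \frac{8231}{2}$ ($q = -6 + \frac{314 - 16752}{4} = -6 + \frac{1}{4} \left(-16438\right) = -6 - \frac{8219}{2} = - \frac{8231}{2} \approx -4115.5$)
$Y = -408$ ($Y = - 4 \left(75 + 27\right) = \left(-4\right) 102 = -408$)
$\left(27140 + Y\right) + q = \left(27140 - 408\right) - \frac{8231}{2} = 26732 - \frac{8231}{2} = \frac{45233}{2}$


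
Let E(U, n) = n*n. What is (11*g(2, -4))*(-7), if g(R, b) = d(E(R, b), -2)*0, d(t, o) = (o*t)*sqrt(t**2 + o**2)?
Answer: 0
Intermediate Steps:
E(U, n) = n**2
d(t, o) = o*t*sqrt(o**2 + t**2) (d(t, o) = (o*t)*sqrt(o**2 + t**2) = o*t*sqrt(o**2 + t**2))
g(R, b) = 0 (g(R, b) = -2*b**2*sqrt((-2)**2 + (b**2)**2)*0 = -2*b**2*sqrt(4 + b**4)*0 = 0)
(11*g(2, -4))*(-7) = (11*0)*(-7) = 0*(-7) = 0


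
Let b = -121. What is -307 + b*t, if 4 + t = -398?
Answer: 48335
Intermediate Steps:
t = -402 (t = -4 - 398 = -402)
-307 + b*t = -307 - 121*(-402) = -307 + 48642 = 48335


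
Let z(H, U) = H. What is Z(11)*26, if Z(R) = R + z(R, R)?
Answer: 572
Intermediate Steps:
Z(R) = 2*R (Z(R) = R + R = 2*R)
Z(11)*26 = (2*11)*26 = 22*26 = 572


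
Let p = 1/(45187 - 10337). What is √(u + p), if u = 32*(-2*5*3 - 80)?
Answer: I*√171004766606/6970 ≈ 59.33*I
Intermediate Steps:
p = 1/34850 ≈ 2.8694e-5
u = -3520 (u = 32*(-10*3 - 80) = 32*(-30 - 80) = 32*(-110) = -3520)
√(u + p) = √(-3520 + 1/34850) = √(-122671999/34850) = I*√171004766606/6970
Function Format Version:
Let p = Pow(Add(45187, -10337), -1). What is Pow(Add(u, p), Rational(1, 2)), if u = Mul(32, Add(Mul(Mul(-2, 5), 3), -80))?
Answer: Mul(Rational(1, 6970), I, Pow(171004766606, Rational(1, 2))) ≈ Mul(59.330, I)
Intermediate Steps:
p = Rational(1, 34850) (p = Pow(34850, -1) = Rational(1, 34850) ≈ 2.8694e-5)
u = -3520 (u = Mul(32, Add(Mul(-10, 3), -80)) = Mul(32, Add(-30, -80)) = Mul(32, -110) = -3520)
Pow(Add(u, p), Rational(1, 2)) = Pow(Add(-3520, Rational(1, 34850)), Rational(1, 2)) = Pow(Rational(-122671999, 34850), Rational(1, 2)) = Mul(Rational(1, 6970), I, Pow(171004766606, Rational(1, 2)))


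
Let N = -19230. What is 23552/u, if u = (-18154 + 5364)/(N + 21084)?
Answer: -21832704/6395 ≈ -3414.0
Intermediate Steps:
u = -6395/927 (u = (-18154 + 5364)/(-19230 + 21084) = -12790/1854 = -12790*1/1854 = -6395/927 ≈ -6.8986)
23552/u = 23552/(-6395/927) = 23552*(-927/6395) = -21832704/6395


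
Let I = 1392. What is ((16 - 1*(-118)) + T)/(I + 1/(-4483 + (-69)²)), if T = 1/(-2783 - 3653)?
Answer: 119876797/1245291986 ≈ 0.096264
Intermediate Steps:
T = -1/6436 (T = 1/(-6436) = -1/6436 ≈ -0.00015538)
((16 - 1*(-118)) + T)/(I + 1/(-4483 + (-69)²)) = ((16 - 1*(-118)) - 1/6436)/(1392 + 1/(-4483 + (-69)²)) = ((16 + 118) - 1/6436)/(1392 + 1/(-4483 + 4761)) = (134 - 1/6436)/(1392 + 1/278) = 862423/(6436*(1392 + 1/278)) = 862423/(6436*(386977/278)) = (862423/6436)*(278/386977) = 119876797/1245291986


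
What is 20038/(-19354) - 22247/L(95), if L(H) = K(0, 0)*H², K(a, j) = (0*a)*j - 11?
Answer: -779352006/960684175 ≈ -0.81125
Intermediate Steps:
K(a, j) = -11 (K(a, j) = 0*j - 11 = 0 - 11 = -11)
L(H) = -11*H²
20038/(-19354) - 22247/L(95) = 20038/(-19354) - 22247/((-11*95²)) = 20038*(-1/19354) - 22247/((-11*9025)) = -10019/9677 - 22247/(-99275) = -10019/9677 - 22247*(-1/99275) = -10019/9677 + 22247/99275 = -779352006/960684175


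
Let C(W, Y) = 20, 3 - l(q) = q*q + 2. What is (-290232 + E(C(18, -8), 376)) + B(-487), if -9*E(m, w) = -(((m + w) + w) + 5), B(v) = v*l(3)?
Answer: -858749/3 ≈ -2.8625e+5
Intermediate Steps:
l(q) = 1 - q**2 (l(q) = 3 - (q*q + 2) = 3 - (q**2 + 2) = 3 - (2 + q**2) = 3 + (-2 - q**2) = 1 - q**2)
B(v) = -8*v (B(v) = v*(1 - 1*3**2) = v*(1 - 1*9) = v*(1 - 9) = v*(-8) = -8*v)
E(m, w) = 5/9 + m/9 + 2*w/9 (E(m, w) = -(-1)*(((m + w) + w) + 5)/9 = -(-1)*((m + 2*w) + 5)/9 = -(-1)*(5 + m + 2*w)/9 = -(-5 - m - 2*w)/9 = 5/9 + m/9 + 2*w/9)
(-290232 + E(C(18, -8), 376)) + B(-487) = (-290232 + (5/9 + (1/9)*20 + (2/9)*376)) - 8*(-487) = (-290232 + (5/9 + 20/9 + 752/9)) + 3896 = (-290232 + 259/3) + 3896 = -870437/3 + 3896 = -858749/3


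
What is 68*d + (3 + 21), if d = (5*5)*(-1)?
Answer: -1676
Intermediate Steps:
d = -25 (d = 25*(-1) = -25)
68*d + (3 + 21) = 68*(-25) + (3 + 21) = -1700 + 24 = -1676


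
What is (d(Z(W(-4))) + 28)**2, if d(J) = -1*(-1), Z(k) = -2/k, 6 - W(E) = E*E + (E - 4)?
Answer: 841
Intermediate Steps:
W(E) = 10 - E - E**2 (W(E) = 6 - (E*E + (E - 4)) = 6 - (E**2 + (-4 + E)) = 6 - (-4 + E + E**2) = 6 + (4 - E - E**2) = 10 - E - E**2)
d(J) = 1
(d(Z(W(-4))) + 28)**2 = (1 + 28)**2 = 29**2 = 841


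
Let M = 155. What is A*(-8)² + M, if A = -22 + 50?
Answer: 1947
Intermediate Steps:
A = 28
A*(-8)² + M = 28*(-8)² + 155 = 28*64 + 155 = 1792 + 155 = 1947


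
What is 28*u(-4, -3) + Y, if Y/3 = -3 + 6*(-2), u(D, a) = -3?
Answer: -129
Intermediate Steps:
Y = -45 (Y = 3*(-3 + 6*(-2)) = 3*(-3 - 12) = 3*(-15) = -45)
28*u(-4, -3) + Y = 28*(-3) - 45 = -84 - 45 = -129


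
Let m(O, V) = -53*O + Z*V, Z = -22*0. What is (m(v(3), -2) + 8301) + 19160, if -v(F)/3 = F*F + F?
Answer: 29369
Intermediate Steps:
Z = 0
v(F) = -3*F - 3*F² (v(F) = -3*(F*F + F) = -3*(F² + F) = -3*(F + F²) = -3*F - 3*F²)
m(O, V) = -53*O (m(O, V) = -53*O + 0*V = -53*O + 0 = -53*O)
(m(v(3), -2) + 8301) + 19160 = (-(-159)*3*(1 + 3) + 8301) + 19160 = (-(-159)*3*4 + 8301) + 19160 = (-53*(-36) + 8301) + 19160 = (1908 + 8301) + 19160 = 10209 + 19160 = 29369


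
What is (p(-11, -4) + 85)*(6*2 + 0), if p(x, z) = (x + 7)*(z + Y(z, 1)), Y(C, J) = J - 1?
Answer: 1212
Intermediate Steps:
Y(C, J) = -1 + J
p(x, z) = z*(7 + x) (p(x, z) = (x + 7)*(z + (-1 + 1)) = (7 + x)*(z + 0) = (7 + x)*z = z*(7 + x))
(p(-11, -4) + 85)*(6*2 + 0) = (-4*(7 - 11) + 85)*(6*2 + 0) = (-4*(-4) + 85)*(12 + 0) = (16 + 85)*12 = 101*12 = 1212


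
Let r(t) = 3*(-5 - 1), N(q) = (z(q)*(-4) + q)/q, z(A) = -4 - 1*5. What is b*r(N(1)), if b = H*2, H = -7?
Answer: 252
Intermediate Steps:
z(A) = -9 (z(A) = -4 - 5 = -9)
N(q) = (36 + q)/q (N(q) = (-9*(-4) + q)/q = (36 + q)/q)
r(t) = -18 (r(t) = 3*(-6) = -18)
b = -14 (b = -7*2 = -14)
b*r(N(1)) = -14*(-18) = 252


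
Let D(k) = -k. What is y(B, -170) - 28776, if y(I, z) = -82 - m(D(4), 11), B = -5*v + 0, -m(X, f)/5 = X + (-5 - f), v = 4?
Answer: -28958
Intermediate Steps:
m(X, f) = 25 - 5*X + 5*f (m(X, f) = -5*(X + (-5 - f)) = -5*(-5 + X - f) = 25 - 5*X + 5*f)
B = -20 (B = -5*4 + 0 = -20 + 0 = -20)
y(I, z) = -182 (y(I, z) = -82 - (25 - (-5)*4 + 5*11) = -82 - (25 - 5*(-4) + 55) = -82 - (25 + 20 + 55) = -82 - 1*100 = -82 - 100 = -182)
y(B, -170) - 28776 = -182 - 28776 = -28958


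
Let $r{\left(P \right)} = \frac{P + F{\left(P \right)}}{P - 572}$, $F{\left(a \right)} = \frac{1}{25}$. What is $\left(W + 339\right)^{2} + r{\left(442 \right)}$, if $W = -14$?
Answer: $\frac{343270199}{3250} \approx 1.0562 \cdot 10^{5}$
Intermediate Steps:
$F{\left(a \right)} = \frac{1}{25}$
$r{\left(P \right)} = \frac{\frac{1}{25} + P}{-572 + P}$ ($r{\left(P \right)} = \frac{P + \frac{1}{25}}{P - 572} = \frac{\frac{1}{25} + P}{-572 + P}$)
$\left(W + 339\right)^{2} + r{\left(442 \right)} = \left(-14 + 339\right)^{2} + \frac{\frac{1}{25} + 442}{-572 + 442} = 325^{2} + \frac{1}{-130} \cdot \frac{11051}{25} = 105625 - \frac{11051}{3250} = \frac{343270199}{3250}$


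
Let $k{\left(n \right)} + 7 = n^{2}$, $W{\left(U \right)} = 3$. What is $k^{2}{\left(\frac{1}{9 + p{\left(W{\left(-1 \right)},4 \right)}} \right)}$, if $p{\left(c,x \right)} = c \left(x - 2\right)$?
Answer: $\frac{2477476}{50625} \approx 48.938$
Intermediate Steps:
$p{\left(c,x \right)} = c \left(-2 + x\right)$
$k{\left(n \right)} = -7 + n^{2}$
$k^{2}{\left(\frac{1}{9 + p{\left(W{\left(-1 \right)},4 \right)}} \right)} = \left(-7 + \left(\frac{1}{9 + 3 \left(-2 + 4\right)}\right)^{2}\right)^{2} = \left(-7 + \left(\frac{1}{9 + 3 \cdot 2}\right)^{2}\right)^{2} = \left(-7 + \left(\frac{1}{9 + 6}\right)^{2}\right)^{2} = \left(-7 + \left(\frac{1}{15}\right)^{2}\right)^{2} = \left(-7 + \frac{1}{225}\right)^{2} = \left(- \frac{1574}{225}\right)^{2} = \frac{2477476}{50625}$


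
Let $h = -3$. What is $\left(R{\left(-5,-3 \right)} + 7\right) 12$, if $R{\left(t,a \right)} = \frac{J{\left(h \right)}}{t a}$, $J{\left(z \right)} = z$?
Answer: $\frac{408}{5} \approx 81.6$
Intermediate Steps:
$R{\left(t,a \right)} = - \frac{3}{a t}$ ($R{\left(t,a \right)} = - \frac{3}{t a} = - \frac{3}{a t}$)
$\left(R{\left(-5,-3 \right)} + 7\right) 12 = \left(- \frac{3}{\left(-3\right) \left(-5\right)} + 7\right) 12 = \left(\left(-3\right) \left(- \frac{1}{3}\right) \left(- \frac{1}{5}\right) + 7\right) 12 = \left(- \frac{1}{5} + 7\right) 12 = \frac{34}{5} \cdot 12 = \frac{408}{5}$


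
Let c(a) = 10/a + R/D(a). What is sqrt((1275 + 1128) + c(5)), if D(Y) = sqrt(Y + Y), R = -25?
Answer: sqrt(9620 - 10*sqrt(10))/2 ≈ 48.960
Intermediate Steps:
D(Y) = sqrt(2)*sqrt(Y) (D(Y) = sqrt(2*Y) = sqrt(2)*sqrt(Y))
c(a) = 10/a - 25*sqrt(2)/(2*sqrt(a))
sqrt((1275 + 1128) + c(5)) = sqrt((1275 + 1128) + (10/5 - 25*sqrt(2)/(2*sqrt(5)))) = sqrt(2403 + (10*(1/5) - 25*sqrt(2)*sqrt(5)/5/2)) = sqrt(2403 + (2 - 5*sqrt(10)/2)) = sqrt(2405 - 5*sqrt(10)/2)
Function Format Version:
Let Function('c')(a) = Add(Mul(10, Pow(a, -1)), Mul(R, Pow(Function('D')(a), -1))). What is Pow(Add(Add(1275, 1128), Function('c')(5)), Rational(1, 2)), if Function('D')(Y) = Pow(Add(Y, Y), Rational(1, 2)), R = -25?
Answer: Mul(Rational(1, 2), Pow(Add(9620, Mul(-10, Pow(10, Rational(1, 2)))), Rational(1, 2))) ≈ 48.960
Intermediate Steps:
Function('D')(Y) = Mul(Pow(2, Rational(1, 2)), Pow(Y, Rational(1, 2))) (Function('D')(Y) = Pow(Mul(2, Y), Rational(1, 2)) = Mul(Pow(2, Rational(1, 2)), Pow(Y, Rational(1, 2))))
Function('c')(a) = Add(Mul(10, Pow(a, -1)), Mul(Rational(-25, 2), Pow(2, Rational(1, 2)), Pow(a, Rational(-1, 2)))) (Function('c')(a) = Add(Mul(10, Pow(a, -1)), Mul(-25, Pow(Mul(Pow(2, Rational(1, 2)), Pow(a, Rational(1, 2))), -1))) = Add(Mul(10, Pow(a, -1)), Mul(-25, Mul(Rational(1, 2), Pow(2, Rational(1, 2)), Pow(a, Rational(-1, 2))))) = Add(Mul(10, Pow(a, -1)), Mul(Rational(-25, 2), Pow(2, Rational(1, 2)), Pow(a, Rational(-1, 2)))))
Pow(Add(Add(1275, 1128), Function('c')(5)), Rational(1, 2)) = Pow(Add(Add(1275, 1128), Add(Mul(10, Pow(5, -1)), Mul(Rational(-25, 2), Pow(2, Rational(1, 2)), Pow(5, Rational(-1, 2))))), Rational(1, 2)) = Pow(Add(2403, Add(Mul(10, Rational(1, 5)), Mul(Rational(-25, 2), Pow(2, Rational(1, 2)), Mul(Rational(1, 5), Pow(5, Rational(1, 2)))))), Rational(1, 2)) = Pow(Add(2403, Add(2, Mul(Rational(-5, 2), Pow(10, Rational(1, 2))))), Rational(1, 2)) = Pow(Add(2405, Mul(Rational(-5, 2), Pow(10, Rational(1, 2)))), Rational(1, 2))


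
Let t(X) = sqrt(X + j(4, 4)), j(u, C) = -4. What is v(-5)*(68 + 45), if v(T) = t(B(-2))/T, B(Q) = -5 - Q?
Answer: -113*I*sqrt(7)/5 ≈ -59.794*I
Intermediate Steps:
t(X) = sqrt(-4 + X) (t(X) = sqrt(X - 4) = sqrt(-4 + X))
v(T) = I*sqrt(7)/T (v(T) = sqrt(-4 + (-5 - 1*(-2)))/T = sqrt(-4 + (-5 + 2))/T = sqrt(-4 - 3)/T = sqrt(-7)/T = (I*sqrt(7))/T = I*sqrt(7)/T)
v(-5)*(68 + 45) = (I*sqrt(7)/(-5))*(68 + 45) = (I*sqrt(7)*(-1/5))*113 = -I*sqrt(7)/5*113 = -113*I*sqrt(7)/5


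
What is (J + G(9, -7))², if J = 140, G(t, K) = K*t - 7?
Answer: 4900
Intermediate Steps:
G(t, K) = -7 + K*t
(J + G(9, -7))² = (140 + (-7 - 7*9))² = (140 + (-7 - 63))² = (140 - 70)² = 70² = 4900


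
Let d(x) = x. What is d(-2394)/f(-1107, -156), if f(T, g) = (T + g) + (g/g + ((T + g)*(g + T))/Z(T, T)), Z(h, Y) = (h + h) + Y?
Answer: 883386/642919 ≈ 1.3740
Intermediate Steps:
Z(h, Y) = Y + 2*h (Z(h, Y) = 2*h + Y = Y + 2*h)
f(T, g) = 1 + T + g + (T + g)²/(3*T) (f(T, g) = (T + g) + (g/g + ((T + g)*(g + T))/(T + 2*T)) = (T + g) + (1 + ((T + g)*(T + g))/((3*T))) = (T + g) + (1 + (T + g)²*(1/(3*T))) = (T + g) + (1 + (T + g)²/(3*T)) = 1 + T + g + (T + g)²/(3*T))
d(-2394)/f(-1107, -156) = -2394/(1 - 1107 - 156 + (⅓)*(-1107 - 156)²/(-1107)) = -2394/(1 - 1107 - 156 + (⅓)*(-1/1107)*(-1263)²) = -2394/(1 - 1107 - 156 + (⅓)*(-1/1107)*1595169) = -2394/(1 - 1107 - 156 - 177241/369) = -2394/(-642919/369) = -2394*(-369/642919) = 883386/642919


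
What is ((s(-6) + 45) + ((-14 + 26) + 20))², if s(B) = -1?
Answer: 5776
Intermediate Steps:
((s(-6) + 45) + ((-14 + 26) + 20))² = ((-1 + 45) + ((-14 + 26) + 20))² = (44 + (12 + 20))² = (44 + 32)² = 76² = 5776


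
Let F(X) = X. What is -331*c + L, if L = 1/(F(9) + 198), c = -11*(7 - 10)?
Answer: -2261060/207 ≈ -10923.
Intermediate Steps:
c = 33 (c = -11*(-3) = 33)
L = 1/207 (L = 1/(9 + 198) = 1/207 ≈ 0.0048309)
-331*c + L = -331*33 + 1/207 = -10923 + 1/207 = -2261060/207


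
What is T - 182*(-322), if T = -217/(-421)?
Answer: 24672501/421 ≈ 58605.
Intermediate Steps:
T = 217/421 (T = -217*(-1/421) = 217/421 ≈ 0.51544)
T - 182*(-322) = 217/421 - 182*(-322) = 217/421 + 58604 = 24672501/421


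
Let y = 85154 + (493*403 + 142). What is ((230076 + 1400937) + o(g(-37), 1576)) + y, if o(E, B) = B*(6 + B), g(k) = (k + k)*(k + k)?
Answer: 4408220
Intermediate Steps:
g(k) = 4*k² (g(k) = (2*k)*(2*k) = 4*k²)
y = 283975 (y = 85154 + (198679 + 142) = 85154 + 198821 = 283975)
((230076 + 1400937) + o(g(-37), 1576)) + y = ((230076 + 1400937) + 1576*(6 + 1576)) + 283975 = (1631013 + 1576*1582) + 283975 = (1631013 + 2493232) + 283975 = 4124245 + 283975 = 4408220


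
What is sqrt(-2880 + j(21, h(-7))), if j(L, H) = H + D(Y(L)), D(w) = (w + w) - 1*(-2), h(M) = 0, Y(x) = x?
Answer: 2*I*sqrt(709) ≈ 53.254*I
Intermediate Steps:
D(w) = 2 + 2*w (D(w) = 2*w + 2 = 2 + 2*w)
j(L, H) = 2 + H + 2*L (j(L, H) = H + (2 + 2*L) = 2 + H + 2*L)
sqrt(-2880 + j(21, h(-7))) = sqrt(-2880 + (2 + 0 + 2*21)) = sqrt(-2880 + (2 + 0 + 42)) = sqrt(-2880 + 44) = sqrt(-2836) = 2*I*sqrt(709)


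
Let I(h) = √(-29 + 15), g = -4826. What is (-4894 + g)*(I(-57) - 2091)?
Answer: 20324520 - 9720*I*√14 ≈ 2.0325e+7 - 36369.0*I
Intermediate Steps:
I(h) = I*√14 (I(h) = √(-14) = I*√14)
(-4894 + g)*(I(-57) - 2091) = (-4894 - 4826)*(I*√14 - 2091) = -9720*(-2091 + I*√14) = 20324520 - 9720*I*√14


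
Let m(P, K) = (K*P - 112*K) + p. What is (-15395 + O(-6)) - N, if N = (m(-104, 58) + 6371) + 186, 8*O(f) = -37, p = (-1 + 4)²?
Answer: -75501/8 ≈ -9437.6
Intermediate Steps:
p = 9 (p = 3² = 9)
O(f) = -37/8 (O(f) = (⅛)*(-37) = -37/8)
m(P, K) = 9 - 112*K + K*P (m(P, K) = (K*P - 112*K) + 9 = (-112*K + K*P) + 9 = 9 - 112*K + K*P)
N = -5962 (N = ((9 - 112*58 + 58*(-104)) + 6371) + 186 = ((9 - 6496 - 6032) + 6371) + 186 = (-12519 + 6371) + 186 = -6148 + 186 = -5962)
(-15395 + O(-6)) - N = (-15395 - 37/8) - 1*(-5962) = -123197/8 + 5962 = -75501/8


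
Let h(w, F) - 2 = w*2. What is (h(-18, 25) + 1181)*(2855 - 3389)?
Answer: -612498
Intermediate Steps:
h(w, F) = 2 + 2*w (h(w, F) = 2 + w*2 = 2 + 2*w)
(h(-18, 25) + 1181)*(2855 - 3389) = ((2 + 2*(-18)) + 1181)*(2855 - 3389) = ((2 - 36) + 1181)*(-534) = (-34 + 1181)*(-534) = 1147*(-534) = -612498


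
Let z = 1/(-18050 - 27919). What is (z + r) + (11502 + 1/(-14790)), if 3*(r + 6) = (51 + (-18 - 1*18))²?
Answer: 874100987939/75542390 ≈ 11571.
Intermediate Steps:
r = 69 (r = -6 + (51 + (-18 - 1*18))²/3 = -6 + (51 + (-18 - 18))²/3 = -6 + (51 - 36)²/3 = -6 + (⅓)*15² = -6 + (⅓)*225 = -6 + 75 = 69)
z = -1/45969 (z = 1/(-45969) = -1/45969 ≈ -2.1754e-5)
(z + r) + (11502 + 1/(-14790)) = (-1/45969 + 69) + (11502 + 1/(-14790)) = 3171860/45969 + (11502 - 1/14790) = 3171860/45969 + 170114579/14790 = 874100987939/75542390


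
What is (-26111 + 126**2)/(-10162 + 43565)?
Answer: -10235/33403 ≈ -0.30641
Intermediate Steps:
(-26111 + 126**2)/(-10162 + 43565) = (-26111 + 15876)/33403 = -10235*1/33403 = -10235/33403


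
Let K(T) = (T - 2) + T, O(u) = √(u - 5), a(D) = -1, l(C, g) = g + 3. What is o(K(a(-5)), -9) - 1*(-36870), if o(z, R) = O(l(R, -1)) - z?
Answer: 36874 + I*√3 ≈ 36874.0 + 1.732*I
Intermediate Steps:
l(C, g) = 3 + g
O(u) = √(-5 + u)
K(T) = -2 + 2*T (K(T) = (-2 + T) + T = -2 + 2*T)
o(z, R) = -z + I*√3 (o(z, R) = √(-5 + (3 - 1)) - z = √(-5 + 2) - z = √(-3) - z = I*√3 - z = -z + I*√3)
o(K(a(-5)), -9) - 1*(-36870) = (-(-2 + 2*(-1)) + I*√3) - 1*(-36870) = (-(-2 - 2) + I*√3) + 36870 = (-1*(-4) + I*√3) + 36870 = (4 + I*√3) + 36870 = 36874 + I*√3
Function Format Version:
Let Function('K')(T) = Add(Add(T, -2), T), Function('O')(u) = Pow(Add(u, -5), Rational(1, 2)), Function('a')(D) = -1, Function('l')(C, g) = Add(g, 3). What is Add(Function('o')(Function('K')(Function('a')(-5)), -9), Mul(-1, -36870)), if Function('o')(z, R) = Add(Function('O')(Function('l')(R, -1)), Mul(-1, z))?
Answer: Add(36874, Mul(I, Pow(3, Rational(1, 2)))) ≈ Add(36874., Mul(1.7320, I))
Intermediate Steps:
Function('l')(C, g) = Add(3, g)
Function('O')(u) = Pow(Add(-5, u), Rational(1, 2))
Function('K')(T) = Add(-2, Mul(2, T)) (Function('K')(T) = Add(Add(-2, T), T) = Add(-2, Mul(2, T)))
Function('o')(z, R) = Add(Mul(-1, z), Mul(I, Pow(3, Rational(1, 2)))) (Function('o')(z, R) = Add(Pow(Add(-5, Add(3, -1)), Rational(1, 2)), Mul(-1, z)) = Add(Pow(Add(-5, 2), Rational(1, 2)), Mul(-1, z)) = Add(Pow(-3, Rational(1, 2)), Mul(-1, z)) = Add(Mul(I, Pow(3, Rational(1, 2))), Mul(-1, z)) = Add(Mul(-1, z), Mul(I, Pow(3, Rational(1, 2)))))
Add(Function('o')(Function('K')(Function('a')(-5)), -9), Mul(-1, -36870)) = Add(Add(Mul(-1, Add(-2, Mul(2, -1))), Mul(I, Pow(3, Rational(1, 2)))), Mul(-1, -36870)) = Add(Add(Mul(-1, Add(-2, -2)), Mul(I, Pow(3, Rational(1, 2)))), 36870) = Add(Add(Mul(-1, -4), Mul(I, Pow(3, Rational(1, 2)))), 36870) = Add(Add(4, Mul(I, Pow(3, Rational(1, 2)))), 36870) = Add(36874, Mul(I, Pow(3, Rational(1, 2))))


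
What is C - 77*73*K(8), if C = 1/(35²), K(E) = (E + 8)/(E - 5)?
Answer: -110171597/3675 ≈ -29979.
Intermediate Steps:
K(E) = (8 + E)/(-5 + E)
C = 1/1225 ≈ 0.00081633
C - 77*73*K(8) = 1/1225 - 77*73*(8 + 8)/(-5 + 8) = 1/1225 - 5621*16/3 = 1/1225 - 1*89936/3 = 1/1225 - 89936/3 = -110171597/3675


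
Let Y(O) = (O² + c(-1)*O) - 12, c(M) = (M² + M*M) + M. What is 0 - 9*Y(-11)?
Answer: -882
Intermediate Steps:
c(M) = M + 2*M² (c(M) = (M² + M²) + M = 2*M² + M = M + 2*M²)
Y(O) = -12 + O + O² (Y(O) = (O² + (-(1 + 2*(-1)))*O) - 12 = (O² + (-(1 - 2))*O) - 12 = (O² + (-1*(-1))*O) - 12 = (O² + 1*O) - 12 = (O² + O) - 12 = (O + O²) - 12 = -12 + O + O²)
0 - 9*Y(-11) = 0 - 9*(-12 - 11 + (-11)²) = 0 - 9*(-12 - 11 + 121) = 0 - 9*98 = 0 - 882 = -882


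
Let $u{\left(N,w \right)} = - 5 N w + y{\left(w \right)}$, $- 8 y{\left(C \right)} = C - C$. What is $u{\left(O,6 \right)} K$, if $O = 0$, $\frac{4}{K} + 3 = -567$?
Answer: $0$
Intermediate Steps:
$K = - \frac{2}{285}$ ($K = \frac{4}{-3 - 567} = \frac{4}{-570} = 4 \left(- \frac{1}{570}\right) = - \frac{2}{285} \approx -0.0070175$)
$y{\left(C \right)} = 0$ ($y{\left(C \right)} = - \frac{C - C}{8} = \left(- \frac{1}{8}\right) 0 = 0$)
$u{\left(N,w \right)} = - 5 N w$ ($u{\left(N,w \right)} = - 5 N w + 0 = - 5 N w$)
$u{\left(O,6 \right)} K = \left(-5\right) 0 \cdot 6 \left(- \frac{2}{285}\right) = 0 \left(- \frac{2}{285}\right) = 0$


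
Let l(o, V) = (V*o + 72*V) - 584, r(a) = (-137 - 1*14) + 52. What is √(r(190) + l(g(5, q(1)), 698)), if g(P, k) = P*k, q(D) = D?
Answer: √53063 ≈ 230.35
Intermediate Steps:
r(a) = -99 (r(a) = (-137 - 14) + 52 = -151 + 52 = -99)
l(o, V) = -584 + 72*V + V*o (l(o, V) = (72*V + V*o) - 584 = -584 + 72*V + V*o)
√(r(190) + l(g(5, q(1)), 698)) = √(-99 + (-584 + 72*698 + 698*(5*1))) = √(-99 + (-584 + 50256 + 698*5)) = √(-99 + (-584 + 50256 + 3490)) = √(-99 + 53162) = √53063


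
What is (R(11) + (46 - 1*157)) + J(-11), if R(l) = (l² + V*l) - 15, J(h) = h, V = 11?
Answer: 105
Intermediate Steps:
R(l) = -15 + l² + 11*l (R(l) = (l² + 11*l) - 15 = -15 + l² + 11*l)
(R(11) + (46 - 1*157)) + J(-11) = ((-15 + 11² + 11*11) + (46 - 1*157)) - 11 = ((-15 + 121 + 121) + (46 - 157)) - 11 = (227 - 111) - 11 = 116 - 11 = 105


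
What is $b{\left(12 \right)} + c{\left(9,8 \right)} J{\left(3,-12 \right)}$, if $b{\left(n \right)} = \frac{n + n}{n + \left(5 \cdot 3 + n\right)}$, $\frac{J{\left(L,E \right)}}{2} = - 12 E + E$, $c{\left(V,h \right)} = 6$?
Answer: $\frac{20600}{13} \approx 1584.6$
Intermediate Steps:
$J{\left(L,E \right)} = - 22 E$ ($J{\left(L,E \right)} = 2 \left(- 12 E + E\right) = 2 \left(- 11 E\right) = - 22 E$)
$b{\left(n \right)} = \frac{2 n}{15 + 2 n}$ ($b{\left(n \right)} = \frac{2 n}{n + \left(15 + n\right)} = \frac{2 n}{15 + 2 n}$)
$b{\left(12 \right)} + c{\left(9,8 \right)} J{\left(3,-12 \right)} = 2 \cdot 12 \frac{1}{15 + 2 \cdot 12} + 6 \left(\left(-22\right) \left(-12\right)\right) = 2 \cdot 12 \frac{1}{15 + 24} + 6 \cdot 264 = 2 \cdot 12 \cdot \frac{1}{39} + 1584 = \frac{8}{13} + 1584 = \frac{20600}{13}$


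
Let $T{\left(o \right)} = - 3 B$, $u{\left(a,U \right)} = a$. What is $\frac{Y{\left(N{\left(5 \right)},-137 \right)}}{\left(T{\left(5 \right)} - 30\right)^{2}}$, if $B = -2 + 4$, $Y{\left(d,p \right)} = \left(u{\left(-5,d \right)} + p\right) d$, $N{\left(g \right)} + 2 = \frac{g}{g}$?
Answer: $\frac{71}{648} \approx 0.10957$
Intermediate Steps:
$N{\left(g \right)} = -1$ ($N{\left(g \right)} = -2 + \frac{g}{g} = -2 + 1 = -1$)
$Y{\left(d,p \right)} = d \left(-5 + p\right)$ ($Y{\left(d,p \right)} = \left(-5 + p\right) d = d \left(-5 + p\right)$)
$B = 2$
$T{\left(o \right)} = -6$ ($T{\left(o \right)} = \left(-3\right) 2 = -6$)
$\frac{Y{\left(N{\left(5 \right)},-137 \right)}}{\left(T{\left(5 \right)} - 30\right)^{2}} = \frac{\left(-1\right) \left(-5 - 137\right)}{\left(-6 - 30\right)^{2}} = \frac{\left(-1\right) \left(-142\right)}{\left(-36\right)^{2}} = \frac{142}{1296} = 142 \cdot \frac{1}{1296} = \frac{71}{648}$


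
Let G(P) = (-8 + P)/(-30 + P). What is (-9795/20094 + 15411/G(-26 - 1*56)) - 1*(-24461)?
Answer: 4384374751/100470 ≈ 43639.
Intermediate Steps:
G(P) = (-8 + P)/(-30 + P)
(-9795/20094 + 15411/G(-26 - 1*56)) - 1*(-24461) = (-9795/20094 + 15411/(((-8 + (-26 - 1*56))/(-30 + (-26 - 1*56))))) - 1*(-24461) = (-9795*1/20094 + 15411/(((-8 + (-26 - 56))/(-30 + (-26 - 56))))) + 24461 = (-3265/6698 + 15411/(((-8 - 82)/(-30 - 82)))) + 24461 = (-3265/6698 + 15411/((-90/(-112)))) + 24461 = (-3265/6698 + 15411/((-1/112*(-90)))) + 24461 = (-3265/6698 + 15411/(45/56)) + 24461 = (-3265/6698 + 15411*(56/45)) + 24461 = (-3265/6698 + 287672/15) + 24461 = 1926778081/100470 + 24461 = 4384374751/100470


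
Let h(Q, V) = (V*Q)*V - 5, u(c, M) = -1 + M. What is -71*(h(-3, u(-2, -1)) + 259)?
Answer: -17182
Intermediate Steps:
h(Q, V) = -5 + Q*V**2 (h(Q, V) = (Q*V)*V - 5 = Q*V**2 - 5 = -5 + Q*V**2)
-71*(h(-3, u(-2, -1)) + 259) = -71*((-5 - 3*(-1 - 1)**2) + 259) = -71*((-5 - 3*(-2)**2) + 259) = -71*((-5 - 3*4) + 259) = -71*((-5 - 12) + 259) = -71*(-17 + 259) = -71*242 = -17182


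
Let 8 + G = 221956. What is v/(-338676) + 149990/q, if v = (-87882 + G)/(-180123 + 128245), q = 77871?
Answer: 439218295119701/228030084443148 ≈ 1.9261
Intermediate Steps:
G = 221948 (G = -8 + 221956 = 221948)
v = -67033/25939 (v = (-87882 + 221948)/(-180123 + 128245) = 134066/(-51878) = 134066*(-1/51878) = -67033/25939 ≈ -2.5843)
v/(-338676) + 149990/q = -67033/25939/(-338676) + 149990/77871 = -67033/25939*(-1/338676) + 149990*(1/77871) = 67033/8784916764 + 149990/77871 = 439218295119701/228030084443148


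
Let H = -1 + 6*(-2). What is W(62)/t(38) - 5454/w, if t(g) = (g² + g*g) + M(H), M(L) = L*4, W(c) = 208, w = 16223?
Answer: -3023290/11502107 ≈ -0.26285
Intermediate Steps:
H = -13 (H = -1 - 12 = -13)
M(L) = 4*L
t(g) = -52 + 2*g² (t(g) = (g² + g*g) + 4*(-13) = (g² + g²) - 52 = 2*g² - 52 = -52 + 2*g²)
W(62)/t(38) - 5454/w = 208/(-52 + 2*38²) - 5454/16223 = 208/(-52 + 2*1444) - 5454*1/16223 = 208/(-52 + 2888) - 5454/16223 = 208/2836 - 5454/16223 = 208*(1/2836) - 5454/16223 = 52/709 - 5454/16223 = -3023290/11502107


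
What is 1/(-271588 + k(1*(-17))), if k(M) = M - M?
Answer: -1/271588 ≈ -3.6820e-6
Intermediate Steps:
k(M) = 0
1/(-271588 + k(1*(-17))) = 1/(-271588 + 0) = 1/(-271588) = -1/271588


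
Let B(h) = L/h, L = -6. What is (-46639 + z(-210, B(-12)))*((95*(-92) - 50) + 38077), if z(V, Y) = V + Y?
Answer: -2744104039/2 ≈ -1.3721e+9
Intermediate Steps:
B(h) = -6/h
(-46639 + z(-210, B(-12)))*((95*(-92) - 50) + 38077) = (-46639 + (-210 - 6/(-12)))*((95*(-92) - 50) + 38077) = (-46639 + (-210 - 6*(-1/12)))*((-8740 - 50) + 38077) = (-46639 + (-210 + ½))*(-8790 + 38077) = (-46639 - 419/2)*29287 = -93697/2*29287 = -2744104039/2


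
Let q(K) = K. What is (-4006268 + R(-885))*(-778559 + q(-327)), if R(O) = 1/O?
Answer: 2761577061620366/885 ≈ 3.1204e+12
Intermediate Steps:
(-4006268 + R(-885))*(-778559 + q(-327)) = (-4006268 + 1/(-885))*(-778559 - 327) = (-4006268 - 1/885)*(-778886) = -3545547181/885*(-778886) = 2761577061620366/885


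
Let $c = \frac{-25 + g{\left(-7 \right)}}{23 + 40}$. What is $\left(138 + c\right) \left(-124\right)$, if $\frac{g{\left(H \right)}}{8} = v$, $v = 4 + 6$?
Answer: $- \frac{1084876}{63} \approx -17220.0$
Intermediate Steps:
$v = 10$
$g{\left(H \right)} = 80$ ($g{\left(H \right)} = 8 \cdot 10 = 80$)
$c = \frac{55}{63}$ ($c = \frac{-25 + 80}{23 + 40} = \frac{55}{63} \approx 0.87302$)
$\left(138 + c\right) \left(-124\right) = \left(138 + \frac{55}{63}\right) \left(-124\right) = \frac{8749}{63} \left(-124\right) = - \frac{1084876}{63}$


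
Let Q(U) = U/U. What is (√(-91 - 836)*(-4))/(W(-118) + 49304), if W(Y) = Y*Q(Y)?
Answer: -6*I*√103/24593 ≈ -0.002476*I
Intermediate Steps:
Q(U) = 1
W(Y) = Y (W(Y) = Y*1 = Y)
(√(-91 - 836)*(-4))/(W(-118) + 49304) = (√(-91 - 836)*(-4))/(-118 + 49304) = (√(-927)*(-4))/49186 = ((3*I*√103)*(-4))*(1/49186) = -12*I*√103*(1/49186) = -6*I*√103/24593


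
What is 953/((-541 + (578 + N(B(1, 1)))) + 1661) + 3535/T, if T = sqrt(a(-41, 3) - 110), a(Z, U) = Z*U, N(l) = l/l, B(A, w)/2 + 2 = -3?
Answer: 953/1699 - 3535*I*sqrt(233)/233 ≈ 0.56092 - 231.59*I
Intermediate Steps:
B(A, w) = -10 (B(A, w) = -4 + 2*(-3) = -4 - 6 = -10)
N(l) = 1
a(Z, U) = U*Z
T = I*sqrt(233) (T = sqrt(3*(-41) - 110) = sqrt(-123 - 110) = sqrt(-233) = I*sqrt(233) ≈ 15.264*I)
953/((-541 + (578 + N(B(1, 1)))) + 1661) + 3535/T = 953/((-541 + (578 + 1)) + 1661) + 3535/((I*sqrt(233))) = 953/((-541 + 579) + 1661) + 3535*(-I*sqrt(233)/233) = 953/(38 + 1661) - 3535*I*sqrt(233)/233 = 953/1699 - 3535*I*sqrt(233)/233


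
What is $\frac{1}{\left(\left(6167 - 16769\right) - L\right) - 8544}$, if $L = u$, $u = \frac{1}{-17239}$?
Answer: $- \frac{17239}{330057893} \approx -5.223 \cdot 10^{-5}$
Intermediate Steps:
$u = - \frac{1}{17239} \approx -5.8008 \cdot 10^{-5}$
$L = - \frac{1}{17239} \approx -5.8008 \cdot 10^{-5}$
$\frac{1}{\left(\left(6167 - 16769\right) - L\right) - 8544} = \frac{1}{\left(\left(6167 - 16769\right) - - \frac{1}{17239}\right) - 8544} = \frac{1}{\left(\left(6167 - 16769\right) + \frac{1}{17239}\right) - 8544} = \frac{1}{\left(-10602 + \frac{1}{17239}\right) - 8544} = \frac{1}{- \frac{182767877}{17239} - 8544} = \frac{1}{- \frac{330057893}{17239}} = - \frac{17239}{330057893}$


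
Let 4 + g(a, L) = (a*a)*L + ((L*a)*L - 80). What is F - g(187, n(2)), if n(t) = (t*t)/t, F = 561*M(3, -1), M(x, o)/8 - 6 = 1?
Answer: -39186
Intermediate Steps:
M(x, o) = 56 (M(x, o) = 48 + 8*1 = 48 + 8 = 56)
F = 31416 (F = 561*56 = 31416)
n(t) = t (n(t) = t**2/t = t)
g(a, L) = -84 + L*a**2 + a*L**2 (g(a, L) = -4 + ((a*a)*L + ((L*a)*L - 80)) = -4 + (a**2*L + (a*L**2 - 80)) = -4 + (L*a**2 + (-80 + a*L**2)) = -4 + (-80 + L*a**2 + a*L**2) = -84 + L*a**2 + a*L**2)
F - g(187, n(2)) = 31416 - (-84 + 2*187**2 + 187*2**2) = 31416 - (-84 + 2*34969 + 187*4) = 31416 - (-84 + 69938 + 748) = 31416 - 1*70602 = 31416 - 70602 = -39186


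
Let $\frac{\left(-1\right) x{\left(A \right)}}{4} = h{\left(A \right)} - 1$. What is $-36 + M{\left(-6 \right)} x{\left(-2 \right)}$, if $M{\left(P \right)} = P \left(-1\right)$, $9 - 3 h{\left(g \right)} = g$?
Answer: $-100$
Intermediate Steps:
$h{\left(g \right)} = 3 - \frac{g}{3}$
$x{\left(A \right)} = -8 + \frac{4 A}{3}$ ($x{\left(A \right)} = - 4 \left(\left(3 - \frac{A}{3}\right) - 1\right) = - 4 \left(2 - \frac{A}{3}\right) = -8 + \frac{4 A}{3}$)
$M{\left(P \right)} = - P$
$-36 + M{\left(-6 \right)} x{\left(-2 \right)} = -36 + \left(-1\right) \left(-6\right) \left(-8 + \frac{4}{3} \left(-2\right)\right) = -36 + 6 \left(-8 - \frac{8}{3}\right) = -36 + 6 \left(- \frac{32}{3}\right) = -36 - 64 = -100$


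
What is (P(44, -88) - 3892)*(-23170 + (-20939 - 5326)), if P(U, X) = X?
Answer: 196751300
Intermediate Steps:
(P(44, -88) - 3892)*(-23170 + (-20939 - 5326)) = (-88 - 3892)*(-23170 + (-20939 - 5326)) = -3980*(-23170 - 26265) = -3980*(-49435) = 196751300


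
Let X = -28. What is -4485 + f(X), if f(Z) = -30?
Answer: -4515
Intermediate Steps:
-4485 + f(X) = -4485 - 30 = -4515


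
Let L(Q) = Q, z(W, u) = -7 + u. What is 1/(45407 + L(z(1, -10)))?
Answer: 1/45390 ≈ 2.2031e-5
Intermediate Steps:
1/(45407 + L(z(1, -10))) = 1/(45407 + (-7 - 10)) = 1/(45407 - 17) = 1/45390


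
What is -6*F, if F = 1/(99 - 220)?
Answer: 6/121 ≈ 0.049587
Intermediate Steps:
F = -1/121 (F = 1/(-121) = -1/121 ≈ -0.0082645)
-6*F = -6*(-1/121) = 6/121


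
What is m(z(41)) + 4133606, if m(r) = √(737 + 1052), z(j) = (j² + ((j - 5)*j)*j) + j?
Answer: 4133606 + √1789 ≈ 4.1336e+6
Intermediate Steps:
z(j) = j + j² + j²*(-5 + j) (z(j) = (j² + ((-5 + j)*j)*j) + j = (j² + (j*(-5 + j))*j) + j = (j² + j²*(-5 + j)) + j = j + j² + j²*(-5 + j))
m(r) = √1789
m(z(41)) + 4133606 = √1789 + 4133606 = 4133606 + √1789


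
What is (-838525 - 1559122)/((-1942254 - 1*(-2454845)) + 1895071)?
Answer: -2397647/2407662 ≈ -0.99584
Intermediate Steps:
(-838525 - 1559122)/((-1942254 - 1*(-2454845)) + 1895071) = -2397647/((-1942254 + 2454845) + 1895071) = -2397647/(512591 + 1895071) = -2397647/2407662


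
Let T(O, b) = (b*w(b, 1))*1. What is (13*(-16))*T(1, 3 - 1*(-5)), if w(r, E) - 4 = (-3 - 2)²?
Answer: -48256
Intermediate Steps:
w(r, E) = 29 (w(r, E) = 4 + (-3 - 2)² = 4 + (-5)² = 4 + 25 = 29)
T(O, b) = 29*b (T(O, b) = (b*29)*1 = (29*b)*1 = 29*b)
(13*(-16))*T(1, 3 - 1*(-5)) = (13*(-16))*(29*(3 - 1*(-5))) = -6032*(3 + 5) = -6032*8 = -208*232 = -48256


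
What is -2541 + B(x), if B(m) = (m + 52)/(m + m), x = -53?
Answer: -269345/106 ≈ -2541.0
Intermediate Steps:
B(m) = (52 + m)/(2*m) (B(m) = (52 + m)/((2*m)) = (52 + m)*(1/(2*m)) = (52 + m)/(2*m))
-2541 + B(x) = -2541 + (½)*(52 - 53)/(-53) = -2541 + (½)*(-1/53)*(-1) = -2541 + 1/106 = -269345/106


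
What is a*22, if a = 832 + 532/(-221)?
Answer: 4033480/221 ≈ 18251.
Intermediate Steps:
a = 183340/221 (a = 832 + 532*(-1/221) = 832 - 532/221 = 183340/221 ≈ 829.59)
a*22 = (183340/221)*22 = 4033480/221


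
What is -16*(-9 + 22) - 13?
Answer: -221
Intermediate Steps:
-16*(-9 + 22) - 13 = -16*13 - 13 = -208 - 13 = -221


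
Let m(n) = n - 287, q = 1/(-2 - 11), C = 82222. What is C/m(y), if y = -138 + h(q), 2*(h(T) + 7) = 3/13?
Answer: -2137772/11229 ≈ -190.38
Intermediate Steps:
q = -1/13 (q = 1/(-13) = -1/13 ≈ -0.076923)
h(T) = -179/26 (h(T) = -7 + (3/13)/2 = -7 + (3*(1/13))/2 = -7 + (½)*(3/13) = -7 + 3/26 = -179/26)
y = -3767/26 (y = -138 - 179/26 = -3767/26 ≈ -144.88)
m(n) = -287 + n
C/m(y) = 82222/(-287 - 3767/26) = 82222/(-11229/26) = 82222*(-26/11229) = -2137772/11229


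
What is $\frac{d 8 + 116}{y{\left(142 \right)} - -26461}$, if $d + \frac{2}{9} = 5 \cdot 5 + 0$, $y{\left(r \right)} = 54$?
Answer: $\frac{2828}{238635} \approx 0.011851$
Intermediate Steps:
$d = \frac{223}{9}$ ($d = - \frac{2}{9} + \left(5 \cdot 5 + 0\right) = - \frac{2}{9} + \left(25 + 0\right) = - \frac{2}{9} + 25 = \frac{223}{9} \approx 24.778$)
$\frac{d 8 + 116}{y{\left(142 \right)} - -26461} = \frac{\frac{223}{9} \cdot 8 + 116}{54 - -26461} = \frac{\frac{1784}{9} + 116}{54 + 26461} = \frac{2828}{9 \cdot 26515} = \frac{2828}{9} \cdot \frac{1}{26515} = \frac{2828}{238635}$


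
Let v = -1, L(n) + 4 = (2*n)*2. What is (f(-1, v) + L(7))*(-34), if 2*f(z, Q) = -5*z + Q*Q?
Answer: -918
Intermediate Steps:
L(n) = -4 + 4*n (L(n) = -4 + (2*n)*2 = -4 + 4*n)
f(z, Q) = Q²/2 - 5*z/2 (f(z, Q) = (-5*z + Q*Q)/2 = (-5*z + Q²)/2 = (Q² - 5*z)/2 = Q²/2 - 5*z/2)
(f(-1, v) + L(7))*(-34) = (((½)*(-1)² - 5/2*(-1)) + (-4 + 4*7))*(-34) = (((½)*1 + 5/2) + (-4 + 28))*(-34) = ((½ + 5/2) + 24)*(-34) = (3 + 24)*(-34) = 27*(-34) = -918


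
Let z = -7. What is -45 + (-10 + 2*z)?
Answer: -69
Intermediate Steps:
-45 + (-10 + 2*z) = -45 + (-10 + 2*(-7)) = -45 + (-10 - 14) = -45 - 24 = -69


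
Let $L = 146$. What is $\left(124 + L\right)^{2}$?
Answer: $72900$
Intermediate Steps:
$\left(124 + L\right)^{2} = \left(124 + 146\right)^{2} = 270^{2} = 72900$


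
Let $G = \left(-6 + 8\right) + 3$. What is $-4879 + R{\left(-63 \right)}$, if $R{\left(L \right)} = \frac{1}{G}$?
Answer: $- \frac{24394}{5} \approx -4878.8$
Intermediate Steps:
$G = 5$ ($G = 2 + 3 = 5$)
$R{\left(L \right)} = \frac{1}{5}$
$-4879 + R{\left(-63 \right)} = -4879 + \frac{1}{5} = - \frac{24394}{5}$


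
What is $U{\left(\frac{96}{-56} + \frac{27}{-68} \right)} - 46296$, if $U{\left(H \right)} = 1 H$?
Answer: $- \frac{22037901}{476} \approx -46298.0$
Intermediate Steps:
$U{\left(H \right)} = H$
$U{\left(\frac{96}{-56} + \frac{27}{-68} \right)} - 46296 = \left(\frac{96}{-56} + \frac{27}{-68}\right) - 46296 = \left(96 \left(- \frac{1}{56}\right) + 27 \left(- \frac{1}{68}\right)\right) - 46296 = \left(- \frac{12}{7} - \frac{27}{68}\right) - 46296 = - \frac{1005}{476} - 46296 = - \frac{22037901}{476}$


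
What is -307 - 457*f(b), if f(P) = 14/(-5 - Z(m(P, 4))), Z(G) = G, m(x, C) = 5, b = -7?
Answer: 1664/5 ≈ 332.80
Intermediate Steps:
f(P) = -7/5 (f(P) = 14/(-5 - 1*5) = 14/(-5 - 5) = 14/(-10) = 14*(-⅒) = -7/5)
-307 - 457*f(b) = -307 - 457*(-7/5) = -307 + 3199/5 = 1664/5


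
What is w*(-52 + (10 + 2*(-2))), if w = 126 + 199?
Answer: -14950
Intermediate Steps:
w = 325
w*(-52 + (10 + 2*(-2))) = 325*(-52 + (10 + 2*(-2))) = 325*(-52 + (10 - 4)) = 325*(-52 + 6) = 325*(-46) = -14950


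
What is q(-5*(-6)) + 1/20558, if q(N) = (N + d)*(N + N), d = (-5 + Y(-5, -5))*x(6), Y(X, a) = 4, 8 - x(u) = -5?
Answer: 20969161/20558 ≈ 1020.0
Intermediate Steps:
x(u) = 13 (x(u) = 8 - 1*(-5) = 8 + 5 = 13)
d = -13 (d = (-5 + 4)*13 = -1*13 = -13)
q(N) = 2*N*(-13 + N) (q(N) = (N - 13)*(N + N) = (-13 + N)*(2*N) = 2*N*(-13 + N))
q(-5*(-6)) + 1/20558 = 2*(-5*(-6))*(-13 - 5*(-6)) + 1/20558 = 2*30*(-13 + 30) + 1/20558 = 2*30*17 + 1/20558 = 1020 + 1/20558 = 20969161/20558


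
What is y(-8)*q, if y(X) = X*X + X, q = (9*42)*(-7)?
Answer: -148176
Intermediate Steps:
q = -2646 (q = 378*(-7) = -2646)
y(X) = X + X**2 (y(X) = X**2 + X = X + X**2)
y(-8)*q = -8*(1 - 8)*(-2646) = -8*(-7)*(-2646) = 56*(-2646) = -148176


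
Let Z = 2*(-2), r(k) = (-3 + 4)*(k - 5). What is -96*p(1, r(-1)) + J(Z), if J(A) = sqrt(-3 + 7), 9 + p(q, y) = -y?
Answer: 290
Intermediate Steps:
r(k) = -5 + k (r(k) = 1*(-5 + k) = -5 + k)
Z = -4
p(q, y) = -9 - y
J(A) = 2 (J(A) = sqrt(4) = 2)
-96*p(1, r(-1)) + J(Z) = -96*(-9 - (-5 - 1)) + 2 = -96*(-9 - 1*(-6)) + 2 = -96*(-9 + 6) + 2 = -96*(-3) + 2 = 288 + 2 = 290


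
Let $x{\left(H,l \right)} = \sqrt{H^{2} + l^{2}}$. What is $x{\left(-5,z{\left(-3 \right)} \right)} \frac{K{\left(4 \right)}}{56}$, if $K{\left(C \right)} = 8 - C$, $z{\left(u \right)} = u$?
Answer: $\frac{\sqrt{34}}{14} \approx 0.4165$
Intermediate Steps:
$x{\left(-5,z{\left(-3 \right)} \right)} \frac{K{\left(4 \right)}}{56} = \sqrt{\left(-5\right)^{2} + \left(-3\right)^{2}} \frac{8 - 4}{56} = \sqrt{25 + 9} \left(8 - 4\right) \frac{1}{56} = \sqrt{34} \cdot 4 \cdot \frac{1}{56} = \sqrt{34} \cdot \frac{1}{14} = \frac{\sqrt{34}}{14}$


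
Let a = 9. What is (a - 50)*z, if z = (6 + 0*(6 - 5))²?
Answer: -1476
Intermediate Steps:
z = 36 (z = (6 + 0*1)² = (6 + 0)² = 6² = 36)
(a - 50)*z = (9 - 50)*36 = -41*36 = -1476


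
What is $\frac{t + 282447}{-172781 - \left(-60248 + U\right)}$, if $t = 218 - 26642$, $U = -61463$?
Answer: $- \frac{256023}{51070} \approx -5.0132$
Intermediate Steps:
$t = -26424$ ($t = 218 - 26642 = -26424$)
$\frac{t + 282447}{-172781 - \left(-60248 + U\right)} = \frac{-26424 + 282447}{-172781 + \left(60248 - -61463\right)} = \frac{256023}{-172781 + \left(60248 + 61463\right)} = \frac{256023}{-172781 + 121711} = \frac{256023}{-51070} = 256023 \left(- \frac{1}{51070}\right) = - \frac{256023}{51070}$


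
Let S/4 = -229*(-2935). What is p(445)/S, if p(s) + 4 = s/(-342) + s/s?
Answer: -1471/919453320 ≈ -1.5999e-6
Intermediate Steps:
p(s) = -3 - s/342 (p(s) = -4 + (s/(-342) + s/s) = -4 + (s*(-1/342) + 1) = -4 + (-s/342 + 1) = -4 + (1 - s/342) = -3 - s/342)
S = 2688460 (S = 4*(-229*(-2935)) = 4*672115 = 2688460)
p(445)/S = (-3 - 1/342*445)/2688460 = (-3 - 445/342)*(1/2688460) = -1471/342*1/2688460 = -1471/919453320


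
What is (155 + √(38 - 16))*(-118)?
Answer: -18290 - 118*√22 ≈ -18843.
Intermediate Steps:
(155 + √(38 - 16))*(-118) = (155 + √22)*(-118) = -18290 - 118*√22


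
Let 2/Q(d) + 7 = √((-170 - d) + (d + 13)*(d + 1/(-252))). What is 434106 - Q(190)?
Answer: 596360496798/1373767 - 12*√1375531/1373767 ≈ 4.3411e+5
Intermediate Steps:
Q(d) = 2/(-7 + √(-170 - d + (13 + d)*(-1/252 + d))) (Q(d) = 2/(-7 + √((-170 - d) + (d + 13)*(d + 1/(-252)))) = 2/(-7 + √((-170 - d) + (13 + d)*(d - 1/252))) = 2/(-7 + √((-170 - d) + (13 + d)*(-1/252 + d))) = 2/(-7 + √(-170 - d + (13 + d)*(-1/252 + d))))
434106 - Q(190) = 434106 - 12*√7/(√(-42853 + 252*190² + 3023*190) - 42*√7) = 434106 - 12*√7/(√(-42853 + 252*36100 + 574370) - 42*√7) = 434106 - 12*√7/(√(-42853 + 9097200 + 574370) - 42*√7) = 434106 - 12*√7/(√9628717 - 42*√7)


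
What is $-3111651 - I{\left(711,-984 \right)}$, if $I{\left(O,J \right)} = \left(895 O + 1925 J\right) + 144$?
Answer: $-1853940$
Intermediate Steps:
$I{\left(O,J \right)} = 144 + 895 O + 1925 J$
$-3111651 - I{\left(711,-984 \right)} = -3111651 - \left(144 + 895 \cdot 711 + 1925 \left(-984\right)\right) = -3111651 - \left(144 + 636345 - 1894200\right) = -3111651 - -1257711 = -3111651 + 1257711 = -1853940$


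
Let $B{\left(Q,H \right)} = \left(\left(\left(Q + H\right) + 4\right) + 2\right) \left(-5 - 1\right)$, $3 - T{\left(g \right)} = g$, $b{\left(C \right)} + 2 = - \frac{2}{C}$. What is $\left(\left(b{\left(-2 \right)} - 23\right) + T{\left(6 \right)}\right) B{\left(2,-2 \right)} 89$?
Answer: $86508$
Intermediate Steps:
$b{\left(C \right)} = -2 - \frac{2}{C}$
$T{\left(g \right)} = 3 - g$
$B{\left(Q,H \right)} = -36 - 6 H - 6 Q$ ($B{\left(Q,H \right)} = \left(\left(\left(H + Q\right) + 4\right) + 2\right) \left(-6\right) = \left(\left(4 + H + Q\right) + 2\right) \left(-6\right) = \left(6 + H + Q\right) \left(-6\right) = -36 - 6 H - 6 Q$)
$\left(\left(b{\left(-2 \right)} - 23\right) + T{\left(6 \right)}\right) B{\left(2,-2 \right)} 89 = \left(\left(\left(-2 - \frac{2}{-2}\right) - 23\right) + \left(3 - 6\right)\right) \left(-36 - -12 - 12\right) 89 = \left(\left(\left(-2 - -1\right) - 23\right) + \left(3 - 6\right)\right) \left(-36 + 12 - 12\right) 89 = \left(\left(\left(-2 + 1\right) - 23\right) - 3\right) \left(-36\right) 89 = \left(\left(-1 - 23\right) - 3\right) \left(-36\right) 89 = \left(-24 - 3\right) \left(-36\right) 89 = \left(-27\right) \left(-36\right) 89 = 972 \cdot 89 = 86508$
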